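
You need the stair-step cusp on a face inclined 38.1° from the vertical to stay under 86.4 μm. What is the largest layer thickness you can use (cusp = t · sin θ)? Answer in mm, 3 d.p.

t = h_c / sin θ = 0.0864 / 0.6170 = 0.140 mm.

0.140 mm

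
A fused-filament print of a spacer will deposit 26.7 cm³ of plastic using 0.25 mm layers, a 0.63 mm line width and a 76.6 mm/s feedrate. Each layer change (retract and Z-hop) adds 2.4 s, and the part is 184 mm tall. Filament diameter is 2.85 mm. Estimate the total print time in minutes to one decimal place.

66.3 minutes

Line area: 0.25 × 0.63 → 0.1575 mm².
Path length: 26700 mm³ / 0.1575 mm² → 169523.8 mm.
Time extruding: 169523.8 / 76.6 → 2213.1 s.
Layers = ⌈184/0.25⌉ = 736.
Non-print overhead = 736 × 2.4 = 1766.4 s.
Total = 2213.1 + 1766.4 = 3979.5 s = 66.3 minutes.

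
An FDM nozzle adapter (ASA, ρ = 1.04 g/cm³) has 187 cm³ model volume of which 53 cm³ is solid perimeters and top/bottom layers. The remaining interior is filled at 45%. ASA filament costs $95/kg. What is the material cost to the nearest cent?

Volume inside the shell = 187 − 53, so 134 cm³.
Infill deposited = 0.45 × 134 = 60.3 cm³.
Deposited volume = 53 + 60.3 = 113.3 cm³.
Mass = 113.3 × 1.04, so 117.832 g.
At $95/kg: 117.832/1000 × 95 = $11.19.

$11.19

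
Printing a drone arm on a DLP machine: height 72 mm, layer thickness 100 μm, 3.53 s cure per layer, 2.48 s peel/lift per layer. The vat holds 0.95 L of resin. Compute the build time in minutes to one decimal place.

Number of layers: 72 / 0.1 → 720 (rounded up).
Each layer takes: 3.53 + 2.48 → 6.01 s.
Total = 720 × 6.01 = 4327.2 s = 72.1 minutes.

72.1 minutes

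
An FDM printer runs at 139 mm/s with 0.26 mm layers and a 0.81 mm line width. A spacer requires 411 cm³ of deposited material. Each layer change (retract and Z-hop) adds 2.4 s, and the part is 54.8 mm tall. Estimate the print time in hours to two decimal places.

4.04 hours

Bead cross-section = 0.26 × 0.81 = 0.2106 mm².
Toolpath length = 411 cm³ / 0.2106 mm² = 411000 / 0.2106 = 1951567 mm.
Extrusion time = 1951567 / 139, so 14040.1 s.
Layers = ⌈54.8/0.26⌉ = 211.
Layer-change overhead: 211 × 2.4 → 506.4 s.
Altogether 14040.1 + 506.4 = 14546.5 s, i.e. 4.04 hours.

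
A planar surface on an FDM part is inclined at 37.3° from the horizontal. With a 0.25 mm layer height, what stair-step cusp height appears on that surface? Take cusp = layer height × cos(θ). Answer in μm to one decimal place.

cos(37.3°) = 0.7955, so cusp = 0.25 × 0.7955 = 0.198875 mm → 198.9 μm.

198.9 μm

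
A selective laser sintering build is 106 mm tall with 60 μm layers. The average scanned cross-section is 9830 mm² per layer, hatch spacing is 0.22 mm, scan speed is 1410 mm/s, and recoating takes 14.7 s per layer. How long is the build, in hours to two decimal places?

22.77 hours

Layers = ⌈106/0.06⌉ = 1767.
Per-layer scan distance = 9830 / 0.22, so 44681.8 mm.
Laser time per layer: 44681.8 / 1410 → 31.6892 s.
Time per layer: 31.6892 + 14.7 → 46.3892 s.
Total: 1767 × 46.3892 s = 81969.7164 s → 22.77 hours.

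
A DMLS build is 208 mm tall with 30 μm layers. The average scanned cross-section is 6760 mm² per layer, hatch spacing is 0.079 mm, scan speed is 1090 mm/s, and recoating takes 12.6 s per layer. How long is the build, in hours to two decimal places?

Number of layers: 208 / 0.03 → 6934 (rounded up).
Hatch length per layer = 6760 / 0.079, so 85569.6 mm.
Laser time per layer = 85569.6 / 1090, so 78.5042 s.
Per-layer time: 78.5042 + 12.6 → 91.1042 s.
Total: 6934 × 91.1042 s = 631716.5228 s → 175.48 hours.

175.48 hours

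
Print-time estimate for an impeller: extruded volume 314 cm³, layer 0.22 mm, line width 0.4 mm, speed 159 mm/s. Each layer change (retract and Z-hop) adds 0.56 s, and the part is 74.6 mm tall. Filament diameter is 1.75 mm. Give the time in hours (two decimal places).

Extrusion cross-section = 0.22 × 0.4, so 0.088 mm².
Total extruded path = 314000/0.088 = 3568181.8 mm.
Extrusion time = 3568181.8 / 159 = 22441.4 s.
Layer count = ceil(74.6 / 0.22) = 340.
Layer-change overhead = 340 × 0.56, so 190.4 s.
Total = 22441.4 + 190.4 = 22631.8 s = 6.29 hours.

6.29 hours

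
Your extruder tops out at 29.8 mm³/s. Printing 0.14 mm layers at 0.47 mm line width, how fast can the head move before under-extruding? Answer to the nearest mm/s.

453 mm/s

Extrusion cross-section = 0.14 × 0.47, so 0.0658 mm².
Max speed = 29.8 / 0.0658 = 452.89 ≈ 453 mm/s.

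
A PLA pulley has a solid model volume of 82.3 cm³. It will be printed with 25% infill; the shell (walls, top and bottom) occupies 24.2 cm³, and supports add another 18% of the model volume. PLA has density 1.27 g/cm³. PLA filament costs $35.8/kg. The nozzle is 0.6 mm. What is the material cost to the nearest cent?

Infill region = 82.3 − 24.2 = 58.1 cm³.
Infill deposited = 0.25 × 58.1, so 14.525 cm³.
Support = 0.18 × 82.3 = 14.814 cm³.
Total extruded: 24.2 + 14.525 + 14.814 → 53.539 cm³.
Mass: 53.539 × 1.27 → 67.99453 g.
Cost = 67.99453 g / 1000 × $35.8/kg = $2.43.

$2.43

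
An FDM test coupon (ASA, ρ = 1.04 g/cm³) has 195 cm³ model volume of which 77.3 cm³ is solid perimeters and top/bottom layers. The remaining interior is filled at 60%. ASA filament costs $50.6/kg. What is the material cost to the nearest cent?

$7.78

Interior volume = 195 − 77.3, so 117.7 cm³.
Infill volume: 0.60 × 117.7 → 70.62 cm³.
Deposited volume = 77.3 + 70.62 = 147.92 cm³.
Mass: 147.92 × 1.04 → 153.8368 g.
Cost = 153.8368 g / 1000 × $50.6/kg = $7.78.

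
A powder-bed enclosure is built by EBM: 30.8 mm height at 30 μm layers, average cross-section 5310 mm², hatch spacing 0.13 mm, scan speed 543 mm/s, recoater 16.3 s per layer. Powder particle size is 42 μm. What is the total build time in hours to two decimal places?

26.11 hours

Layer count = ceil(30.8 / 0.03) = 1027.
Per-layer scan distance = 5310 / 0.13, so 40846.2 mm.
Scan time per layer: 40846.2 / 543 → 75.2232 s.
Per-layer time = 75.2232 + 16.3 = 91.5232 s.
1027 layers × 91.5232 s/layer = 93994.3264 s, i.e. 26.11 hours.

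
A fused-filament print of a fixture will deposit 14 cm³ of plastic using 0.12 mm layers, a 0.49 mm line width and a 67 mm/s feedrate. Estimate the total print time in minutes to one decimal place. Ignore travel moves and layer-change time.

Bead cross-section: 0.12 × 0.49 → 0.0588 mm².
Total extruded path = 14000/0.0588 = 238095.2 mm.
Print-move time = 238095.2 / 67, so 3553.7 s.
That's 3553.7 s → 59.2 minutes.

59.2 minutes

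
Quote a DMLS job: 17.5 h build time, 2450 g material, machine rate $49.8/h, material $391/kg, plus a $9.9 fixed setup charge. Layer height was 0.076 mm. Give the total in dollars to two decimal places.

Machine-time cost = 49.8 × 17.5 = $871.50.
Material charge: 391 × 2450/1000 → $957.95.
Adding setup: 871.50 + 957.95 + 9.9 → $1839.35.

$1839.35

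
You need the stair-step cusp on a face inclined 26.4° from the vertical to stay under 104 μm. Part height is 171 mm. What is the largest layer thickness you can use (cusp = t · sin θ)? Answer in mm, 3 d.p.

0.234 mm

sin(26.4°) = 0.4446; t_max = 0.104/0.4446 = 0.234 mm.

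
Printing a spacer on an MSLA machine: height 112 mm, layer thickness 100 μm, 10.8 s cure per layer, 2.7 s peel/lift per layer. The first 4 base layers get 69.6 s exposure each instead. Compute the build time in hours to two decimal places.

Number of layers: 112 / 0.1 → 1120 (rounded up).
Base layers: 4 × (69.6 + 2.7) → 289.2 s.
Remaining layers: 1116 × (10.8 + 2.7) → 15066 s.
Total = 289.2 + 15066 = 15355.2 s = 4.27 hours.

4.27 hours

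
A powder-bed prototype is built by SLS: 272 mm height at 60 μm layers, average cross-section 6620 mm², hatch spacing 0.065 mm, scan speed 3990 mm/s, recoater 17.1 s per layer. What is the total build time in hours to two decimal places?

53.68 hours

Number of layers: 272 / 0.06 → 4534 (rounded up).
Hatch length per layer: 6620 / 0.065 → 101846.2 mm.
Per-layer scan time = 101846.2 / 3990, so 25.5254 s.
Per-layer time = 25.5254 + 17.1, so 42.6254 s.
4534 layers × 42.6254 s/layer = 193263.5636 s, i.e. 53.68 hours.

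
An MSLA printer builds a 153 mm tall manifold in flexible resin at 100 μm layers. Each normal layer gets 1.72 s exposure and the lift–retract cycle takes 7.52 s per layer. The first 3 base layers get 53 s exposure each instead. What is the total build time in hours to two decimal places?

3.97 hours

Layers = ⌈153/0.1⌉ = 1530.
Base layers: 3 × (53 + 7.52) → 181.56 s.
Remaining layers = 1527 × (1.72 + 7.52), so 14109.48 s.
Total = 181.56 + 14109.48 = 14291.04 s = 3.97 hours.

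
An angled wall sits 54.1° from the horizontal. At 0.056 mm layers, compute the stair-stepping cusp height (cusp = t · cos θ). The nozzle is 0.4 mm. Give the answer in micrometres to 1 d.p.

32.8 μm

cos(54.1°) = 0.5864, so cusp = 0.056 × 0.5864 = 0.032838 mm → 32.8 μm.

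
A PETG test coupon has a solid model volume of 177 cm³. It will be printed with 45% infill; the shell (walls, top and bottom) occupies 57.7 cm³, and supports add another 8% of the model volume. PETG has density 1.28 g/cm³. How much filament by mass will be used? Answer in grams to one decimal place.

Volume inside the shell: 177 − 57.7 → 119.3 cm³.
Infill deposited = 0.45 × 119.3 = 53.685 cm³.
Support: 0.08 × 177 → 14.16 cm³.
Total extruded = 57.7 + 53.685 + 14.16, so 125.545 cm³.
Mass = 125.545 × 1.28 = 160.6976 g.

160.7 g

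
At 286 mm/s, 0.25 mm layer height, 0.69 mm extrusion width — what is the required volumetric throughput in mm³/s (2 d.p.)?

49.34

A: 0.25 × 0.69 → 0.1725 mm².
Q = v·A = 286 × 0.1725 = 49.34 mm³/s.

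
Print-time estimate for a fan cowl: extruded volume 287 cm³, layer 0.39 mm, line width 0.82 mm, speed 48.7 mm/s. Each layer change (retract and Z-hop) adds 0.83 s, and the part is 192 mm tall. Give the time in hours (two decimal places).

5.23 hours

Bead cross-section = 0.39 × 0.82, so 0.3198 mm².
Path length: 287000 mm³ / 0.3198 mm² → 897435.9 mm.
Print-move time: 897435.9 / 48.7 → 18427.8 s.
Layers = ⌈192/0.39⌉ = 493.
Z-hop total = 493 × 0.83, so 409.19 s.
Altogether 18427.8 + 409.19 = 18836.99 s, i.e. 5.23 hours.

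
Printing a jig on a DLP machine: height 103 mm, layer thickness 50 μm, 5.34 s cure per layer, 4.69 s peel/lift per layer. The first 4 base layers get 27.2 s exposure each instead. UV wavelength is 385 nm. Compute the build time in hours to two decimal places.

Layer count = ceil(103 / 0.05) = 2060.
Bottom layers = 4 × (27.2 + 4.69), so 127.56 s.
Regular layers = 2056 × (5.34 + 4.69) = 20621.68 s.
Sum: 127.56 + 20621.68 = 20749.24 s → 5.76 hours.

5.76 hours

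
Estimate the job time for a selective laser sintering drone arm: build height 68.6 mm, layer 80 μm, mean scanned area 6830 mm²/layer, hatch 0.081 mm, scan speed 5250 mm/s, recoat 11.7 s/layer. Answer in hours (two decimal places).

Number of layers: 68.6 / 0.08 → 858 (rounded up).
Scan path per layer: 6830 / 0.081 → 84321 mm.
Laser time per layer = 84321 / 5250 = 16.0611 s.
Time per layer: 16.0611 + 11.7 → 27.7611 s.
Total: 858 × 27.7611 s = 23819.0238 s → 6.62 hours.

6.62 hours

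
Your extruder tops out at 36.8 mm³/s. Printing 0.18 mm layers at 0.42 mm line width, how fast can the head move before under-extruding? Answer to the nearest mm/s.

Extrusion cross-section = 0.18 × 0.42 = 0.0756 mm².
v_max = Q/A = 36.8/0.0756 = 486.77 mm/s → 487 mm/s.

487 mm/s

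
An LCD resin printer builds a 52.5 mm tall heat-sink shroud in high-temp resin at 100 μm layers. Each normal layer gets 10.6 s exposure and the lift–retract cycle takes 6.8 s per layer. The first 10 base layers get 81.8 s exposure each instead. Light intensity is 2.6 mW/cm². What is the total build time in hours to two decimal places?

Layer count = ceil(52.5 / 0.1) = 525.
Bottom layers = 10 × (81.8 + 6.8) = 886 s.
Normal layers: 515 × (10.6 + 6.8) → 8961 s.
Sum: 886 + 8961 = 9847 s → 2.74 hours.

2.74 hours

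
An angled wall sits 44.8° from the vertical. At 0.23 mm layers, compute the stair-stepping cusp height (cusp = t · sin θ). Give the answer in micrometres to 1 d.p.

162.1 μm

h_c = t·sin θ = 0.23 × 0.7046 = 0.162058 mm (162.1 μm).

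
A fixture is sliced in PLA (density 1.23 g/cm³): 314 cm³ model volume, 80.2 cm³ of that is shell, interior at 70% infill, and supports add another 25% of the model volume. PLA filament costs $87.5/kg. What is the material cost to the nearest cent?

Interior volume = 314 − 80.2 = 233.8 cm³.
Deposited infill: 0.70 × 233.8 → 163.66 cm³.
Support = 0.25 × 314, so 78.5 cm³.
Total extruded = 80.2 + 163.66 + 78.5, so 322.36 cm³.
Mass = 322.36 × 1.23, so 396.5028 g.
Cost = 396.5028 g / 1000 × $87.5/kg = $34.69.

$34.69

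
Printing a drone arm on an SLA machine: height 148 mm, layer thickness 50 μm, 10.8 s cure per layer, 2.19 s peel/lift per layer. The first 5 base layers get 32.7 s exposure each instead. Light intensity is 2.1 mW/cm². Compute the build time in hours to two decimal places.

10.71 hours

Layer count = ceil(148 / 0.05) = 2960.
Bottom layers = 5 × (32.7 + 2.19) = 174.45 s.
Normal layers = 2955 × (10.8 + 2.19) = 38385.45 s.
Total = 174.45 + 38385.45 = 38559.9 s = 10.71 hours.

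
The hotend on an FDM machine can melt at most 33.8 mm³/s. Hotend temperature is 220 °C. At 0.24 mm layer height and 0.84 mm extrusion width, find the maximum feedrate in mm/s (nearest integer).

A: 0.24 × 0.84 → 0.2016 mm².
v_max = Q/A = 33.8/0.2016 = 167.66 mm/s → 168 mm/s.

168 mm/s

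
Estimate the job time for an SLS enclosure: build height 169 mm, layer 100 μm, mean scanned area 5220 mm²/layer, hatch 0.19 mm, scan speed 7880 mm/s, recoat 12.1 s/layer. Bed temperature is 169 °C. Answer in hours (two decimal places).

Number of layers: 169 / 0.1 → 1690 (rounded up).
Per-layer scan distance = 5220 / 0.19, so 27473.7 mm.
Laser time per layer = 27473.7 / 7880, so 3.4865 s.
Time per layer = 3.4865 + 12.1, so 15.5865 s.
1690 layers × 15.5865 s/layer = 26341.185 s, i.e. 7.32 hours.

7.32 hours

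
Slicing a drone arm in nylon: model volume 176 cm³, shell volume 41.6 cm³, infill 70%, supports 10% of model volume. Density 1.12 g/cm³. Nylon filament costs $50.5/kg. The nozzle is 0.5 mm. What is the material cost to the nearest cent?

$8.67

Infill region = 176 − 41.6 = 134.4 cm³.
Deposited infill: 0.70 × 134.4 → 94.08 cm³.
Support = 0.10 × 176, so 17.6 cm³.
Total printed volume = 41.6 + 94.08 + 17.6 = 153.28 cm³.
Mass = 153.28 × 1.12, so 171.6736 g.
Cost = 171.6736 g / 1000 × $50.5/kg = $8.67.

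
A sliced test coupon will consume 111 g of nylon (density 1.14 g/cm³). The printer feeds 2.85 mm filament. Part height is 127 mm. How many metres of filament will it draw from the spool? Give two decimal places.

Volume = 111 g / 1.14 g·cm⁻³ = 97.3684 cm³ = 97368.4 mm³.
A = π r² = π × 1.425² = 6.3794 mm².
Length = 97368.4 / 6.3794 = 15262.94 mm = 15.26 m.

15.26 m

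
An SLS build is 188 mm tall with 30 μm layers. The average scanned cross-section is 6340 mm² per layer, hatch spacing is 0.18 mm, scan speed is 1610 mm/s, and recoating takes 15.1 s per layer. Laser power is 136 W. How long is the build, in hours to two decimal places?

Layer count = ceil(188 / 0.03) = 6267.
Per-layer scan distance = 6340 / 0.18 = 35222.2 mm.
Scan time per layer = 35222.2 / 1610 = 21.8771 s.
Layer cycle: 21.8771 + 15.1 → 36.9771 s.
6267 layers × 36.9771 s/layer = 231735.4857 s, i.e. 64.37 hours.

64.37 hours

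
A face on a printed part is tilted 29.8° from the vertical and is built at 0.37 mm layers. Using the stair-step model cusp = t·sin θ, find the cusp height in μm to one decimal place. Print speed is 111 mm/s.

h_c = t·sin θ = 0.37 × 0.4970 = 0.18389 mm (183.9 μm).

183.9 μm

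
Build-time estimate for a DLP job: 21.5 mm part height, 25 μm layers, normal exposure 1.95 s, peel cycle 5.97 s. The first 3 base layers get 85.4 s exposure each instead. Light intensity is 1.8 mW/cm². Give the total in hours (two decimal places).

1.96 hours

Layers = ⌈21.5/0.025⌉ = 860.
Base layers: 3 × (85.4 + 5.97) → 274.11 s.
Remaining layers = 857 × (1.95 + 5.97) = 6787.44 s.
Total = 274.11 + 6787.44 = 7061.55 s = 1.96 hours.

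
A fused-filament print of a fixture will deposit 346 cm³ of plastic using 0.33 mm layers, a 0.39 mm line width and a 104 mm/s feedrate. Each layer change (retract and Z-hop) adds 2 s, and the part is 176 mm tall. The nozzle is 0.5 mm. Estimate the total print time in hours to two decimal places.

Line area = 0.33 × 0.39 = 0.1287 mm².
Toolpath length = 346 cm³ / 0.1287 mm² = 346000 / 0.1287 = 2688422.7 mm.
Print-move time = 2688422.7 / 104, so 25850.2 s.
Number of layers: 176 / 0.33 → 534 (rounded up).
Non-print overhead: 534 × 2 → 1068 s.
Total = 25850.2 + 1068 = 26918.2 s = 7.48 hours.

7.48 hours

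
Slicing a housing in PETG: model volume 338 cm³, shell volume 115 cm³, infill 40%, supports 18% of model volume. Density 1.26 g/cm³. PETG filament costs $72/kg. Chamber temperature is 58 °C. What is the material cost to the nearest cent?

Volume inside the shell = 338 − 115 = 223 cm³.
Infill volume: 0.40 × 223 → 89.2 cm³.
Support: 0.18 × 338 → 60.84 cm³.
Total printed volume: 115 + 89.2 + 60.84 → 265.04 cm³.
Mass = 265.04 × 1.26, so 333.9504 g.
Cost = 333.9504 g / 1000 × $72/kg = $24.04.

$24.04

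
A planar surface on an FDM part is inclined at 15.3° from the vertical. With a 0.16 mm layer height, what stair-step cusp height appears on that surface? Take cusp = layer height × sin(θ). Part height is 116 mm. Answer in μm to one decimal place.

42.2 μm

Cusp = layer height × sin(15.3°) = 0.16 × 0.2639 = 0.042224 mm = 42.2 μm.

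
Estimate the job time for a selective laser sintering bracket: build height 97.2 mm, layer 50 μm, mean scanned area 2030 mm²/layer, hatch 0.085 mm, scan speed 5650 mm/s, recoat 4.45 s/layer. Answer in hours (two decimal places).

4.69 hours

Layers = ⌈97.2/0.05⌉ = 1944.
Per-layer scan distance = 2030 / 0.085 = 23882.4 mm.
Scan time per layer: 23882.4 / 5650 → 4.227 s.
Time per layer: 4.227 + 4.45 → 8.677 s.
1944 layers × 8.677 s/layer = 16868.088 s, i.e. 4.69 hours.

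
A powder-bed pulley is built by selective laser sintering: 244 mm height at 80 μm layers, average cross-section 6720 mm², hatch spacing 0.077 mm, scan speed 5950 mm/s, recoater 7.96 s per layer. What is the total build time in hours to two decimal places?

Number of layers: 244 / 0.08 → 3050 (rounded up).
Scan path per layer: 6720 / 0.077 → 87272.7 mm.
Per-layer scan time = 87272.7 / 5950 = 14.6677 s.
Per-layer time = 14.6677 + 7.96, so 22.6277 s.
Total: 3050 × 22.6277 s = 69014.485 s → 19.17 hours.

19.17 hours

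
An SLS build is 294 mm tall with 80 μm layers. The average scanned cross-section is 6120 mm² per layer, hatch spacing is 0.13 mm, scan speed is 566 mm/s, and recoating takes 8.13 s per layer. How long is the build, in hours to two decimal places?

93.21 hours

Number of layers: 294 / 0.08 → 3675 (rounded up).
Per-layer scan distance = 6120 / 0.13, so 47076.9 mm.
Scan time per layer: 47076.9 / 566 → 83.1747 s.
Layer cycle = 83.1747 + 8.13 = 91.3047 s.
Total: 3675 × 91.3047 s = 335544.7725 s → 93.21 hours.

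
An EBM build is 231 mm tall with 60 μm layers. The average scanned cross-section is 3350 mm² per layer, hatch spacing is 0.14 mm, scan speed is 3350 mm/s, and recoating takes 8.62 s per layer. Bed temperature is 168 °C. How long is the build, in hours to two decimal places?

Layers = ⌈231/0.06⌉ = 3850.
Per-layer scan distance = 3350 / 0.14 = 23928.6 mm.
Scan time per layer = 23928.6 / 3350, so 7.1429 s.
Time per layer = 7.1429 + 8.62, so 15.7629 s.
3850 layers × 15.7629 s/layer = 60687.165 s, i.e. 16.86 hours.

16.86 hours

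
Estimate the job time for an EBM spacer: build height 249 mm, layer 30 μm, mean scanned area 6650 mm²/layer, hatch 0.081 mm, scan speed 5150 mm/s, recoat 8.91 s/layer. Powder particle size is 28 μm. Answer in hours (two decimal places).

Layers = ⌈249/0.03⌉ = 8300.
Hatch length per layer: 6650 / 0.081 → 82098.8 mm.
Beam time per layer = 82098.8 / 5150, so 15.9415 s.
Layer cycle = 15.9415 + 8.91 = 24.8515 s.
Total: 8300 × 24.8515 s = 206267.45 s → 57.30 hours.

57.30 hours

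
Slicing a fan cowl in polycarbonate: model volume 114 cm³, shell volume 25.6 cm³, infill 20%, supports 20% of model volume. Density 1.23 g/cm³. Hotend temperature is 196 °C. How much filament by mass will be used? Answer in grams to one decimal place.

Infill region: 114 − 25.6 → 88.4 cm³.
Infill deposited = 0.20 × 88.4, so 17.68 cm³.
Support: 0.20 × 114 → 22.8 cm³.
Total printed volume = 25.6 + 17.68 + 22.8, so 66.08 cm³.
Mass: 66.08 × 1.23 → 81.2784 g.

81.3 g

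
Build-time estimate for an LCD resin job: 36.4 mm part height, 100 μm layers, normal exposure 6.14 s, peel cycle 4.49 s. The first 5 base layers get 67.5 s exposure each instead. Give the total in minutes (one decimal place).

69.6 minutes

Number of layers: 36.4 / 0.1 → 364 (rounded up).
Base layers = 5 × (67.5 + 4.49), so 359.95 s.
Regular layers = 359 × (6.14 + 4.49) = 3816.17 s.
Sum: 359.95 + 3816.17 = 4176.12 s → 69.6 minutes.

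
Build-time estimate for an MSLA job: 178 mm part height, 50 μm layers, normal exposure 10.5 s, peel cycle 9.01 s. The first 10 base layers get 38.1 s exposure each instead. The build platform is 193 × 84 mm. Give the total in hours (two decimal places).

Layers = ⌈178/0.05⌉ = 3560.
Base layers: 10 × (38.1 + 9.01) → 471.1 s.
Remaining layers = 3550 × (10.5 + 9.01) = 69260.5 s.
Total = 471.1 + 69260.5 = 69731.6 s = 19.37 hours.

19.37 hours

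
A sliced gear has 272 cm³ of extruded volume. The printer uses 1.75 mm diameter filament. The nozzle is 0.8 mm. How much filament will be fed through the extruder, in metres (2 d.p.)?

A = π r² = π × 0.875² = 2.4053 mm².
Length = 272 cm³ / 2.4053 mm² = 272000 / 2.4053 = 113083.61 mm = 113.08 m.

113.08 m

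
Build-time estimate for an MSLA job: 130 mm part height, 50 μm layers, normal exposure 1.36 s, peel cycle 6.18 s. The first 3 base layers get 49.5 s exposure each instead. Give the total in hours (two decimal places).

Layers = ⌈130/0.05⌉ = 2600.
Burn-in layers = 3 × (49.5 + 6.18), so 167.04 s.
Regular layers = 2597 × (1.36 + 6.18) = 19581.38 s.
Total = 167.04 + 19581.38 = 19748.42 s = 5.49 hours.

5.49 hours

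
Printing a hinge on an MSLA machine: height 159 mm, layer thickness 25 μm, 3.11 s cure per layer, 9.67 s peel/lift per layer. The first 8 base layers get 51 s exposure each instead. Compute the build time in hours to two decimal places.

Layer count = ceil(159 / 0.025) = 6360.
Burn-in layers = 8 × (51 + 9.67) = 485.36 s.
Regular layers: 6352 × (3.11 + 9.67) → 81178.56 s.
Total = 485.36 + 81178.56 = 81663.92 s = 22.68 hours.

22.68 hours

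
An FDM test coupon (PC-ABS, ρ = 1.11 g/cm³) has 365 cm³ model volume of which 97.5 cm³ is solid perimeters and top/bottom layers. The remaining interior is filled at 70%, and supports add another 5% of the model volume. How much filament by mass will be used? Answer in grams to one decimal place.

Infill region = 365 − 97.5 = 267.5 cm³.
Infill volume = 0.70 × 267.5 = 187.25 cm³.
Support: 0.05 × 365 → 18.25 cm³.
Total extruded = 97.5 + 187.25 + 18.25 = 303 cm³.
Mass = 303 × 1.11 = 336.33 g.

336.3 g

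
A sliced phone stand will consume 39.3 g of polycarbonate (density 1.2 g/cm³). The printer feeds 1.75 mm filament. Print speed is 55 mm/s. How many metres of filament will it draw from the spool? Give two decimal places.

Volume = 39.3 g / 1.2 g·cm⁻³ = 32.75 cm³ = 32750 mm³.
A = π r² = π × 0.875² = 2.4053 mm².
Length = 32750 / 2.4053 = 13615.77 mm = 13.62 m.

13.62 m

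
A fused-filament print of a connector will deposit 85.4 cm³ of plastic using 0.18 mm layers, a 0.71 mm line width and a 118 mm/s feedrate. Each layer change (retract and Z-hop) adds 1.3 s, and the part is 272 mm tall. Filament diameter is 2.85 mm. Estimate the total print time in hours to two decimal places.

2.12 hours

Extrusion cross-section = 0.18 × 0.71, so 0.1278 mm².
Toolpath length = 85.4 cm³ / 0.1278 mm² = 85400 / 0.1278 = 668231.6 mm.
Extrusion time = 668231.6 / 118 = 5663 s.
Number of layers: 272 / 0.18 → 1512 (rounded up).
Non-print overhead = 1512 × 1.3 = 1965.6 s.
Total = 5663 + 1965.6 = 7628.6 s = 2.12 hours.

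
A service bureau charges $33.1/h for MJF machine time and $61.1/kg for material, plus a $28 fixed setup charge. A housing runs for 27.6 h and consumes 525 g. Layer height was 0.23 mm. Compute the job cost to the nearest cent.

$973.64

Time charge = 33.1 × 27.6 = $913.56.
Feedstock cost: 61.1 × 525/1000 → $32.0775.
Adding setup: 913.56 + 32.0775 + 28 → 973.6375 ≈ $973.64.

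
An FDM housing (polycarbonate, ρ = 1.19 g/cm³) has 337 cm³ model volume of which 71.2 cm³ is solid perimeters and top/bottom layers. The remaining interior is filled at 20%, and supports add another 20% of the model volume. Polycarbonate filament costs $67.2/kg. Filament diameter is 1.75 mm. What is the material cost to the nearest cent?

Infill region: 337 − 71.2 → 265.8 cm³.
Infill volume = 0.20 × 265.8 = 53.16 cm³.
Support = 0.20 × 337 = 67.4 cm³.
Total extruded = 71.2 + 53.16 + 67.4 = 191.76 cm³.
Mass = 191.76 × 1.19 = 228.1944 g.
Cost = 228.1944 g / 1000 × $67.2/kg = $15.33.

$15.33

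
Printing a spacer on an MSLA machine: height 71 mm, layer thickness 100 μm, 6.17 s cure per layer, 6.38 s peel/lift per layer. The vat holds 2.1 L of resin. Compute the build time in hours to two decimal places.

2.48 hours

Layer count = ceil(71 / 0.1) = 710.
Per-layer time: 6.17 + 6.38 → 12.55 s.
Build time: 710 × 12.55 s = 8910.5 s, i.e. 2.48 hours.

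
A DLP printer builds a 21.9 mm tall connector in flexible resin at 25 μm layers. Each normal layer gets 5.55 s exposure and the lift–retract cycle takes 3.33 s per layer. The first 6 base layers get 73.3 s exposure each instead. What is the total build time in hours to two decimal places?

2.27 hours

Layer count = ceil(21.9 / 0.025) = 876.
Burn-in layers = 6 × (73.3 + 3.33), so 459.78 s.
Normal layers: 870 × (5.55 + 3.33) → 7725.6 s.
Sum: 459.78 + 7725.6 = 8185.38 s → 2.27 hours.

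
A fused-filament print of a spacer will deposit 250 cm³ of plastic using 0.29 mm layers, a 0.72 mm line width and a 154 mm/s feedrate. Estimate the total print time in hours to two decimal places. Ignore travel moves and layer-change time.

Line area = 0.29 × 0.72, so 0.2088 mm².
Path length: 250000 mm³ / 0.2088 mm² → 1197318 mm.
Extrusion time = 1197318 / 154, so 7774.8 s.
That's 7774.8 s → 2.16 hours.

2.16 hours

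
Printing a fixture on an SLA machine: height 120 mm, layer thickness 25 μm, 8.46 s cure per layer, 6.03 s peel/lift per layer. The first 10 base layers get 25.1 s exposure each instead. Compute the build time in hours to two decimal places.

Layer count = ceil(120 / 0.025) = 4800.
Base layers = 10 × (25.1 + 6.03), so 311.3 s.
Normal layers: 4790 × (8.46 + 6.03) → 69407.1 s.
Total = 311.3 + 69407.1 = 69718.4 s = 19.37 hours.

19.37 hours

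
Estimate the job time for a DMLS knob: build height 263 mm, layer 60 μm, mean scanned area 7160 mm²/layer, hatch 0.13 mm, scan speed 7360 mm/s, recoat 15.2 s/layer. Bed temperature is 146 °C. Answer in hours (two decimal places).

Layers = ⌈263/0.06⌉ = 4384.
Per-layer scan distance: 7160 / 0.13 → 55076.9 mm.
Laser time per layer = 55076.9 / 7360 = 7.4833 s.
Time per layer = 7.4833 + 15.2 = 22.6833 s.
Total: 4384 × 22.6833 s = 99443.5872 s → 27.62 hours.

27.62 hours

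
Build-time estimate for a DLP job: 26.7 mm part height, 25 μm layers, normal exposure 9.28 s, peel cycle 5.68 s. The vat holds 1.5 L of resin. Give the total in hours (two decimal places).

4.44 hours

Layer count = ceil(26.7 / 0.025) = 1068.
Per-layer time: 9.28 + 5.68 → 14.96 s.
Build time: 1068 × 14.96 s = 15977.28 s, i.e. 4.44 hours.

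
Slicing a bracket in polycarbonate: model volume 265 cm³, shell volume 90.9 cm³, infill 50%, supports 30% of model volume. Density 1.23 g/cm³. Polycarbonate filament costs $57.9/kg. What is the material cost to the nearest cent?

Volume inside the shell = 265 − 90.9, so 174.1 cm³.
Infill deposited = 0.50 × 174.1 = 87.05 cm³.
Support = 0.30 × 265 = 79.5 cm³.
Deposited volume = 90.9 + 87.05 + 79.5, so 257.45 cm³.
Mass: 257.45 × 1.23 → 316.6635 g.
At $57.9/kg: 316.6635/1000 × 57.9 = $18.33.

$18.33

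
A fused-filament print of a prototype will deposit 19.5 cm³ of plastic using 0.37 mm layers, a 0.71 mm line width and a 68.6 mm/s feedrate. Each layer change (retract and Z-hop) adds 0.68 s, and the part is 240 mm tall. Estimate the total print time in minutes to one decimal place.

25.4 minutes

Line area: 0.37 × 0.71 → 0.2627 mm².
Path length: 19500 mm³ / 0.2627 mm² → 74229.2 mm.
Print-move time = 74229.2 / 68.6, so 1082.1 s.
Number of layers: 240 / 0.37 → 649 (rounded up).
Non-print overhead = 649 × 0.68 = 441.32 s.
Total = 1082.1 + 441.32 = 1523.42 s = 25.4 minutes.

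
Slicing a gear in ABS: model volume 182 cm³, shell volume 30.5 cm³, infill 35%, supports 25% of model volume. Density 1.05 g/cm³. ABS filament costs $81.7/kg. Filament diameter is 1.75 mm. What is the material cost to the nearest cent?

$11.07

Interior volume: 182 − 30.5 → 151.5 cm³.
Deposited infill: 0.35 × 151.5 → 53.025 cm³.
Support = 0.25 × 182, so 45.5 cm³.
Deposited volume: 30.5 + 53.025 + 45.5 → 129.025 cm³.
Mass: 129.025 × 1.05 → 135.47625 g.
Cost = 135.47625 g / 1000 × $81.7/kg = $11.07.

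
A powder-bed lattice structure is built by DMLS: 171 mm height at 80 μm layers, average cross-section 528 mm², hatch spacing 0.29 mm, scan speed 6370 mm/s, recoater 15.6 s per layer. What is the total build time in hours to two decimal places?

Layer count = ceil(171 / 0.08) = 2138.
Hatch length per layer = 528 / 0.29, so 1820.7 mm.
Scan time per layer = 1820.7 / 6370, so 0.2858 s.
Layer cycle: 0.2858 + 15.6 → 15.8858 s.
Total: 2138 × 15.8858 s = 33963.8404 s → 9.43 hours.

9.43 hours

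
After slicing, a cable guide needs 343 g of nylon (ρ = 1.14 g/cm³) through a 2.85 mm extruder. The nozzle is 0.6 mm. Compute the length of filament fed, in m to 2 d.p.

Volume = 343 g / 1.14 g·cm⁻³ = 300.8772 cm³ = 300877.2 mm³.
A = π r² = π × 1.425² = 6.3794 mm².
Length = 300877.2 / 6.3794 = 47163.87 mm = 47.16 m.

47.16 m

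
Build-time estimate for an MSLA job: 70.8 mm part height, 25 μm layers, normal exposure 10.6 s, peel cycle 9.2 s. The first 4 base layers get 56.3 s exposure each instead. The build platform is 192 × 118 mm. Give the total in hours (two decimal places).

15.63 hours

Layers = ⌈70.8/0.025⌉ = 2832.
Base layers = 4 × (56.3 + 9.2), so 262 s.
Remaining layers: 2828 × (10.6 + 9.2) → 55994.4 s.
Total = 262 + 55994.4 = 56256.4 s = 15.63 hours.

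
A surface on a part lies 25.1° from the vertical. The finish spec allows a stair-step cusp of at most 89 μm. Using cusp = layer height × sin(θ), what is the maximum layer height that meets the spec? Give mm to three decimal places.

sin(25.1°) = 0.4242; t_max = 0.089/0.4242 = 0.210 mm.

0.210 mm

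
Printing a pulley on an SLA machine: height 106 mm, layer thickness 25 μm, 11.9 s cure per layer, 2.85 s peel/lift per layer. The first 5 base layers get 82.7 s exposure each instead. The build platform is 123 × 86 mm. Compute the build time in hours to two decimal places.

Number of layers: 106 / 0.025 → 4240 (rounded up).
Bottom layers = 5 × (82.7 + 2.85), so 427.75 s.
Remaining layers = 4235 × (11.9 + 2.85), so 62466.25 s.
Sum: 427.75 + 62466.25 = 62894 s → 17.47 hours.

17.47 hours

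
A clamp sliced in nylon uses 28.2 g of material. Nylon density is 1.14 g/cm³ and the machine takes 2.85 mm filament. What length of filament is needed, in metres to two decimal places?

Volume = 28.2 g / 1.14 g·cm⁻³ = 24.7368 cm³ = 24736.8 mm³.
Cross-section of 2.85 mm filament: π·(2.85/2)² = 6.3794 mm².
Length = 24736.8 / 6.3794 = 3877.61 mm = 3.88 m.

3.88 m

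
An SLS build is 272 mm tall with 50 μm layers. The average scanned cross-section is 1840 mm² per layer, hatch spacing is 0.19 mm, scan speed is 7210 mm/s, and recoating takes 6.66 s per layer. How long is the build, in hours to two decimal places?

12.09 hours

Layers = ⌈272/0.05⌉ = 5440.
Per-layer scan distance: 1840 / 0.19 → 9684.2 mm.
Per-layer scan time = 9684.2 / 7210, so 1.3432 s.
Per-layer time: 1.3432 + 6.66 → 8.0032 s.
Total: 5440 × 8.0032 s = 43537.408 s → 12.09 hours.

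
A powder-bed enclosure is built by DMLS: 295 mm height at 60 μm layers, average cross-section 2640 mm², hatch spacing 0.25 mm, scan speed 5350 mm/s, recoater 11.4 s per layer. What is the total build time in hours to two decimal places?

Number of layers: 295 / 0.06 → 4917 (rounded up).
Scan path per layer = 2640 / 0.25, so 10560 mm.
Scan time per layer: 10560 / 5350 → 1.9738 s.
Layer cycle: 1.9738 + 11.4 → 13.3738 s.
4917 layers × 13.3738 s/layer = 65758.9746 s, i.e. 18.27 hours.

18.27 hours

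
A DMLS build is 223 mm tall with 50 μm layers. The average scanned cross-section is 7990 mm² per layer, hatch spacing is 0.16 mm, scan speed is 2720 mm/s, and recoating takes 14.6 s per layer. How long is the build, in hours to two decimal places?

40.83 hours

Layers = ⌈223/0.05⌉ = 4460.
Hatch length per layer = 7990 / 0.16, so 49937.5 mm.
Laser time per layer: 49937.5 / 2720 → 18.3594 s.
Layer cycle: 18.3594 + 14.6 → 32.9594 s.
Build time = 4460 × 32.9594 = 146998.924 s = 40.83 hours.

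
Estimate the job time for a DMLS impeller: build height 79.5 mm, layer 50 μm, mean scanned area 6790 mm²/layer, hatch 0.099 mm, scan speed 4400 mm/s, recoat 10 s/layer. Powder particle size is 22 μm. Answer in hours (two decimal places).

11.30 hours

Layer count = ceil(79.5 / 0.05) = 1590.
Hatch length per layer = 6790 / 0.099, so 68585.9 mm.
Laser time per layer: 68585.9 / 4400 → 15.5877 s.
Layer cycle: 15.5877 + 10 → 25.5877 s.
Total: 1590 × 25.5877 s = 40684.443 s → 11.30 hours.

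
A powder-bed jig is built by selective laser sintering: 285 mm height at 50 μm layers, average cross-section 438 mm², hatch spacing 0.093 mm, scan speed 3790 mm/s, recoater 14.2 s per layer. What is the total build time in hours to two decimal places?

24.45 hours

Layers = ⌈285/0.05⌉ = 5700.
Hatch length per layer = 438 / 0.093, so 4709.7 mm.
Scan time per layer = 4709.7 / 3790 = 1.2427 s.
Time per layer: 1.2427 + 14.2 → 15.4427 s.
Build time = 5700 × 15.4427 = 88023.39 s = 24.45 hours.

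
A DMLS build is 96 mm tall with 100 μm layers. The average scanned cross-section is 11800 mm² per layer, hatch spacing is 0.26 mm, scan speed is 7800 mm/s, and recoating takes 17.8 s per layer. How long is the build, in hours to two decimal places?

6.30 hours

Number of layers: 96 / 0.1 → 960 (rounded up).
Per-layer scan distance: 11800 / 0.26 → 45384.6 mm.
Laser time per layer: 45384.6 / 7800 → 5.8185 s.
Time per layer = 5.8185 + 17.8, so 23.6185 s.
Total: 960 × 23.6185 s = 22673.76 s → 6.30 hours.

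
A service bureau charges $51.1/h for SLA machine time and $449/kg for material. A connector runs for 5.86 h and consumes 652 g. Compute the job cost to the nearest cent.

Machine cost: 51.1 × 5.86 → $299.446.
Feedstock cost = 449 × 652/1000, so $292.748.
Job cost: 299.446 + 292.748 = 592.194 ≈ $592.19.

$592.19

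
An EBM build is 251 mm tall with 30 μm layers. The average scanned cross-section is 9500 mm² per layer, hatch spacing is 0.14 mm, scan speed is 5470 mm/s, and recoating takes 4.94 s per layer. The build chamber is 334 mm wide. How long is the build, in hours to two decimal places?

Layers = ⌈251/0.03⌉ = 8367.
Hatch length per layer: 9500 / 0.14 → 67857.1 mm.
Scan time per layer: 67857.1 / 5470 → 12.4053 s.
Layer cycle = 12.4053 + 4.94 = 17.3453 s.
Build time = 8367 × 17.3453 = 145128.1251 s = 40.31 hours.

40.31 hours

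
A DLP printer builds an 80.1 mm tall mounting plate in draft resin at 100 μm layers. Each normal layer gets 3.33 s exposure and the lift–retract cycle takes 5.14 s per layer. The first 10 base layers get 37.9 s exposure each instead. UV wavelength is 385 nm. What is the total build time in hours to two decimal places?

1.98 hours

Number of layers: 80.1 / 0.1 → 801 (rounded up).
Bottom layers: 10 × (37.9 + 5.14) → 430.4 s.
Remaining layers: 791 × (3.33 + 5.14) → 6699.77 s.
Total = 430.4 + 6699.77 = 7130.17 s = 1.98 hours.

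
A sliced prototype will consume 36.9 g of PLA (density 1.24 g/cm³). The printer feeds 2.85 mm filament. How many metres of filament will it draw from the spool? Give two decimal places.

Extruded volume: 36.9/1.24 = 29.7581 cm³ (29758.1 mm³).
Cross-section of 2.85 mm filament: π·(2.85/2)² = 6.3794 mm².
L = V/A = 29758.1/6.3794 = 4664.72 mm → 4.66 m.

4.66 m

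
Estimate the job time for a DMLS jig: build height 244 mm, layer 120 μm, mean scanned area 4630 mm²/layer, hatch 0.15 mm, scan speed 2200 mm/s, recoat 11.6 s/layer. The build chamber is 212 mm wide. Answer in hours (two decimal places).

14.48 hours

Layers = ⌈244/0.12⌉ = 2034.
Per-layer scan distance: 4630 / 0.15 → 30866.7 mm.
Per-layer scan time: 30866.7 / 2200 → 14.0303 s.
Time per layer = 14.0303 + 11.6, so 25.6303 s.
Build time = 2034 × 25.6303 = 52132.0302 s = 14.48 hours.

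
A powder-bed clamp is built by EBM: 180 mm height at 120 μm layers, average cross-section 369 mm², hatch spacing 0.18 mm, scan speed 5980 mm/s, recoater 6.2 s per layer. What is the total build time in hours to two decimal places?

Layers = ⌈180/0.12⌉ = 1500.
Scan path per layer: 369 / 0.18 → 2050 mm.
Per-layer scan time = 2050 / 5980, so 0.3428 s.
Time per layer: 0.3428 + 6.2 → 6.5428 s.
Total: 1500 × 6.5428 s = 9814.2 s → 2.73 hours.

2.73 hours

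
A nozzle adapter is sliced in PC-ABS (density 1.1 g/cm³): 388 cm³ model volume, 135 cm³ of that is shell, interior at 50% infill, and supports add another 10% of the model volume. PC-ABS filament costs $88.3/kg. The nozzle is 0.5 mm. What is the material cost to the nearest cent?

$29.17

Interior volume = 388 − 135 = 253 cm³.
Deposited infill = 0.50 × 253, so 126.5 cm³.
Support = 0.10 × 388 = 38.8 cm³.
Deposited volume = 135 + 126.5 + 38.8 = 300.3 cm³.
Mass = 300.3 × 1.1, so 330.33 g.
At $88.3/kg: 330.33/1000 × 88.3 = $29.17.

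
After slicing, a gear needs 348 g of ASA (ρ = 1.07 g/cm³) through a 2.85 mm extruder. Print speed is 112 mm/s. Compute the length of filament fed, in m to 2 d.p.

Volume = 348 g / 1.07 g·cm⁻³ = 325.2336 cm³ = 325233.6 mm³.
A = π r² = π × 1.425² = 6.3794 mm².
L = V/A = 325233.6/6.3794 = 50981.85 mm → 50.98 m.

50.98 m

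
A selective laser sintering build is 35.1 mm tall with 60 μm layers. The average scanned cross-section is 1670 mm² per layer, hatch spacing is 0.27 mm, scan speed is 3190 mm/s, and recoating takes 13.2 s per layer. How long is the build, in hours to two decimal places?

Layer count = ceil(35.1 / 0.06) = 585.
Per-layer scan distance = 1670 / 0.27, so 6185.2 mm.
Per-layer scan time = 6185.2 / 3190, so 1.9389 s.
Per-layer time = 1.9389 + 13.2 = 15.1389 s.
585 layers × 15.1389 s/layer = 8856.2565 s, i.e. 2.46 hours.

2.46 hours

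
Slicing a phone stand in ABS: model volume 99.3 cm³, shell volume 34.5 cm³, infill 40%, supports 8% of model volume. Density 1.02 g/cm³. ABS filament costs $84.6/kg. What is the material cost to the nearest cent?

Interior volume = 99.3 − 34.5, so 64.8 cm³.
Infill volume = 0.40 × 64.8, so 25.92 cm³.
Support = 0.08 × 99.3 = 7.944 cm³.
Deposited volume: 34.5 + 25.92 + 7.944 → 68.364 cm³.
Mass = 68.364 × 1.02, so 69.73128 g.
At $84.6/kg: 69.73128/1000 × 84.6 = $5.90.

$5.90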